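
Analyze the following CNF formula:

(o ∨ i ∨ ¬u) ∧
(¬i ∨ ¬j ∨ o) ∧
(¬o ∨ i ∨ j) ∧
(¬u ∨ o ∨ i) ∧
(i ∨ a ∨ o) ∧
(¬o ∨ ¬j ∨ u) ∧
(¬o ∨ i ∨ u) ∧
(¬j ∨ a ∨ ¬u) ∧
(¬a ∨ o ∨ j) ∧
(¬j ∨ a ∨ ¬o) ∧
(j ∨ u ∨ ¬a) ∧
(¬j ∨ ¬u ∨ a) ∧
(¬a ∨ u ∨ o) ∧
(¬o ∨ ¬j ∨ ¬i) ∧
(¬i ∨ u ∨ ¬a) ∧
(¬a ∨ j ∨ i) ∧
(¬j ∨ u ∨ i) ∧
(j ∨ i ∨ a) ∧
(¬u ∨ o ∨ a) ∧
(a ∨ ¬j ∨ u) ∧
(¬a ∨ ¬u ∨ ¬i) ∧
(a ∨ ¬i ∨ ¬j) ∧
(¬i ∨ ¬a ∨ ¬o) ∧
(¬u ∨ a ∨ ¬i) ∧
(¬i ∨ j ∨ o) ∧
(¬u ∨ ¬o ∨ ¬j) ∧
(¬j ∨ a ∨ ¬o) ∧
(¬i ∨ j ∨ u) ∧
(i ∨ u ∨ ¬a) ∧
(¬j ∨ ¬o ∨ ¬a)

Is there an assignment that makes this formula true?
No

No, the formula is not satisfiable.

No assignment of truth values to the variables can make all 30 clauses true simultaneously.

The formula is UNSAT (unsatisfiable).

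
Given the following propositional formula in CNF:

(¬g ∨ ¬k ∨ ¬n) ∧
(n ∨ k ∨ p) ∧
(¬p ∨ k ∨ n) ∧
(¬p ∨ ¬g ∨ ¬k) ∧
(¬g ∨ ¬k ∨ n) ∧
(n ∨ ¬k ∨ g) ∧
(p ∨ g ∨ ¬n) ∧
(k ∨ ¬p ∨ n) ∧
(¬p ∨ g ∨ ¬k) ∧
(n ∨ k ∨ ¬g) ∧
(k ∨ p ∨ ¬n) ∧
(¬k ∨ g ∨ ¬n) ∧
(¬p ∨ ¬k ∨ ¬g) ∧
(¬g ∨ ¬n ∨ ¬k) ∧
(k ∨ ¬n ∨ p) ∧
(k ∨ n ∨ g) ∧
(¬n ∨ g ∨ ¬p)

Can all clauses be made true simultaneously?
Yes

Yes, the formula is satisfiable.

One satisfying assignment is: p=True, k=False, g=True, n=True

Verification: With this assignment, all 17 clauses evaluate to true.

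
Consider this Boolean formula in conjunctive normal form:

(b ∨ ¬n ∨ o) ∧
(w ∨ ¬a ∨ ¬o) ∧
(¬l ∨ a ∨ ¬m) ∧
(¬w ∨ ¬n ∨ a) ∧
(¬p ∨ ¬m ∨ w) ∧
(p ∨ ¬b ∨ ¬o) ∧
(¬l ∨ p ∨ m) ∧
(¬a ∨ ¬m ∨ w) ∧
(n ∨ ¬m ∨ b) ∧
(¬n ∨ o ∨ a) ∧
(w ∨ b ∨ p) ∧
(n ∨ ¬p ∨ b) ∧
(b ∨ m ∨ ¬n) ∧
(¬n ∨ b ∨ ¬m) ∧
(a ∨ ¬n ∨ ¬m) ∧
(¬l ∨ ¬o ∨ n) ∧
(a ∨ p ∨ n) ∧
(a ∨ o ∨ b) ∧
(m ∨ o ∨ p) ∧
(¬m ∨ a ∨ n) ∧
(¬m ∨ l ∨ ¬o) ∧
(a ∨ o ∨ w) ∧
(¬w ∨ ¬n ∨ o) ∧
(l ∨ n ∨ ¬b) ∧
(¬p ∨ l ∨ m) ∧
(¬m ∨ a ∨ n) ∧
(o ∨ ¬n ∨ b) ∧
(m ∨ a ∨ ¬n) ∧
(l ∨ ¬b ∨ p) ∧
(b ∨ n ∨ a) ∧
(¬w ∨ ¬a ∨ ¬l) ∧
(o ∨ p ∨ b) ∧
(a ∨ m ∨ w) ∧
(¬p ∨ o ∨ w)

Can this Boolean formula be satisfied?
Yes

Yes, the formula is satisfiable.

One satisfying assignment is: a=True, b=False, n=False, w=True, o=True, m=False, p=False, l=False

Verification: With this assignment, all 34 clauses evaluate to true.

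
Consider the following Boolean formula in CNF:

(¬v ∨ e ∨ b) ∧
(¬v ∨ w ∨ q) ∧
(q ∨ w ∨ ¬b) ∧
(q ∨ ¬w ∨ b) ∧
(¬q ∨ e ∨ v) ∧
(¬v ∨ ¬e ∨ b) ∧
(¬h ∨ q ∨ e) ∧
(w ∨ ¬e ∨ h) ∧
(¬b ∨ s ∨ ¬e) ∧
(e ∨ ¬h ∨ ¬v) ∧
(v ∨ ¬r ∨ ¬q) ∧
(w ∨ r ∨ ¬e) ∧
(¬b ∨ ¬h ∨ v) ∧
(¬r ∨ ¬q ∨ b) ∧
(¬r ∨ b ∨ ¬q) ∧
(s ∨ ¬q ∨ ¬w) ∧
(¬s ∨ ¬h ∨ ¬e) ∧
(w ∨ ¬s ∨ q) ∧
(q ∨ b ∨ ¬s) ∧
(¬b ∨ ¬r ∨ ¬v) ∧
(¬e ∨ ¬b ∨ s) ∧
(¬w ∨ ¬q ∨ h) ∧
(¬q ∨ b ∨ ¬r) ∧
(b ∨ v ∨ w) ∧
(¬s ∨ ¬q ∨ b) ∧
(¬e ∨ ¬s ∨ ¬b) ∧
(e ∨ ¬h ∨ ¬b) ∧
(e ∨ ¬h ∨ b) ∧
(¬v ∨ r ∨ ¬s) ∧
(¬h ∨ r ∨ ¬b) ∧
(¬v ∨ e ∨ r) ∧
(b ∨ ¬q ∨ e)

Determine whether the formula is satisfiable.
Yes

Yes, the formula is satisfiable.

One satisfying assignment is: s=False, b=True, v=False, h=False, r=False, q=False, w=True, e=False

Verification: With this assignment, all 32 clauses evaluate to true.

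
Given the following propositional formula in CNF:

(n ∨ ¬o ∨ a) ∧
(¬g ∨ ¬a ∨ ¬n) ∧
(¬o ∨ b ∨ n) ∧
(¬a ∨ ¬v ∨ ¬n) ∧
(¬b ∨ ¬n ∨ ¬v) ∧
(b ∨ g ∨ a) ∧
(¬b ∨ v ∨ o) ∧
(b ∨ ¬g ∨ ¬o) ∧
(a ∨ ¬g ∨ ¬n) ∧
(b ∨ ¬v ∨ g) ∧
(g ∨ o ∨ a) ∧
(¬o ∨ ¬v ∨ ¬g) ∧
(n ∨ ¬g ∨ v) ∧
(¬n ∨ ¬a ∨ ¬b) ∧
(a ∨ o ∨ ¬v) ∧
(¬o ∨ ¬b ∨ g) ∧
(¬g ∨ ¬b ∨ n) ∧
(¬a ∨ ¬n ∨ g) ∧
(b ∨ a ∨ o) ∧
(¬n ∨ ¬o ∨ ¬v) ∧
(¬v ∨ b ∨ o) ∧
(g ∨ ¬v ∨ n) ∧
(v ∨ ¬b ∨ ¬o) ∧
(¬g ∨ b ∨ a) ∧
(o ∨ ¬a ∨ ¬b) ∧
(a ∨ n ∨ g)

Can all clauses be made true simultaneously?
Yes

Yes, the formula is satisfiable.

One satisfying assignment is: n=False, b=False, v=False, g=False, o=False, a=True

Verification: With this assignment, all 26 clauses evaluate to true.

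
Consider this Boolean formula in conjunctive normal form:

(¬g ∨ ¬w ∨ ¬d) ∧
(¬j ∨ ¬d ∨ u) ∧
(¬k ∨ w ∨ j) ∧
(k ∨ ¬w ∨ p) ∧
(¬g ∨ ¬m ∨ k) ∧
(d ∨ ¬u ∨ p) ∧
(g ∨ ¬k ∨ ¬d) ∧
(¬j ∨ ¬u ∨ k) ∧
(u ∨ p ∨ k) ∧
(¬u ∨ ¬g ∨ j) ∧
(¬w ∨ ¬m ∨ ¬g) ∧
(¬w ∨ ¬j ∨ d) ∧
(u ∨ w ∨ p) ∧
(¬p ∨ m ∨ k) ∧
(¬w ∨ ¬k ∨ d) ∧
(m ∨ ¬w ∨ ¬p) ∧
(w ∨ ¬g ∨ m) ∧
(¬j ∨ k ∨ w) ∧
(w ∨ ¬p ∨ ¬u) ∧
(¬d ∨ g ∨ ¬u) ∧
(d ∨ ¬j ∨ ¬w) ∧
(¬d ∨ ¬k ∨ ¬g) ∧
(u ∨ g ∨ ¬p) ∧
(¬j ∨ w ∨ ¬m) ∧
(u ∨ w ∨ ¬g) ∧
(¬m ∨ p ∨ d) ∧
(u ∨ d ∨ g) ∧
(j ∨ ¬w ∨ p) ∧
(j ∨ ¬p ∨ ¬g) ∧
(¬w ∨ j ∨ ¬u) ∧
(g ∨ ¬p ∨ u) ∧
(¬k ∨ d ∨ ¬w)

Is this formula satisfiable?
No

No, the formula is not satisfiable.

No assignment of truth values to the variables can make all 32 clauses true simultaneously.

The formula is UNSAT (unsatisfiable).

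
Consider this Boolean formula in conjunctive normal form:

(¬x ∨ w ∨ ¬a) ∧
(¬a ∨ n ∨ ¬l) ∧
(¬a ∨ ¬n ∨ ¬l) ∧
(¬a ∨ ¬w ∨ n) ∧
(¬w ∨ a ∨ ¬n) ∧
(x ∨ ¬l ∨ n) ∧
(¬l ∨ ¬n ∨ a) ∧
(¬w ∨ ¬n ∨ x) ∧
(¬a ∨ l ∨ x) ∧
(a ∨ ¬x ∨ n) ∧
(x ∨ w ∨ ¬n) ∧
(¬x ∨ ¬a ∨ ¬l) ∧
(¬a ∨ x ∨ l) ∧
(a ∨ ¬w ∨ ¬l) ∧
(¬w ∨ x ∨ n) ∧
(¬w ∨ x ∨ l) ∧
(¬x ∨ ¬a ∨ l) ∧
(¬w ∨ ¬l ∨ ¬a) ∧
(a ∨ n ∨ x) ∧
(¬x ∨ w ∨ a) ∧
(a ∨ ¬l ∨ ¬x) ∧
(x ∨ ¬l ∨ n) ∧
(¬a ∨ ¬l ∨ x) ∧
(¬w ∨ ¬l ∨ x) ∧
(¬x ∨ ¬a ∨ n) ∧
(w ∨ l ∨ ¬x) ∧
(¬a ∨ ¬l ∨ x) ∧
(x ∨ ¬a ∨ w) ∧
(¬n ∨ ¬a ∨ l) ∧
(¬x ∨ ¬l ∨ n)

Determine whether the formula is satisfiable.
No

No, the formula is not satisfiable.

No assignment of truth values to the variables can make all 30 clauses true simultaneously.

The formula is UNSAT (unsatisfiable).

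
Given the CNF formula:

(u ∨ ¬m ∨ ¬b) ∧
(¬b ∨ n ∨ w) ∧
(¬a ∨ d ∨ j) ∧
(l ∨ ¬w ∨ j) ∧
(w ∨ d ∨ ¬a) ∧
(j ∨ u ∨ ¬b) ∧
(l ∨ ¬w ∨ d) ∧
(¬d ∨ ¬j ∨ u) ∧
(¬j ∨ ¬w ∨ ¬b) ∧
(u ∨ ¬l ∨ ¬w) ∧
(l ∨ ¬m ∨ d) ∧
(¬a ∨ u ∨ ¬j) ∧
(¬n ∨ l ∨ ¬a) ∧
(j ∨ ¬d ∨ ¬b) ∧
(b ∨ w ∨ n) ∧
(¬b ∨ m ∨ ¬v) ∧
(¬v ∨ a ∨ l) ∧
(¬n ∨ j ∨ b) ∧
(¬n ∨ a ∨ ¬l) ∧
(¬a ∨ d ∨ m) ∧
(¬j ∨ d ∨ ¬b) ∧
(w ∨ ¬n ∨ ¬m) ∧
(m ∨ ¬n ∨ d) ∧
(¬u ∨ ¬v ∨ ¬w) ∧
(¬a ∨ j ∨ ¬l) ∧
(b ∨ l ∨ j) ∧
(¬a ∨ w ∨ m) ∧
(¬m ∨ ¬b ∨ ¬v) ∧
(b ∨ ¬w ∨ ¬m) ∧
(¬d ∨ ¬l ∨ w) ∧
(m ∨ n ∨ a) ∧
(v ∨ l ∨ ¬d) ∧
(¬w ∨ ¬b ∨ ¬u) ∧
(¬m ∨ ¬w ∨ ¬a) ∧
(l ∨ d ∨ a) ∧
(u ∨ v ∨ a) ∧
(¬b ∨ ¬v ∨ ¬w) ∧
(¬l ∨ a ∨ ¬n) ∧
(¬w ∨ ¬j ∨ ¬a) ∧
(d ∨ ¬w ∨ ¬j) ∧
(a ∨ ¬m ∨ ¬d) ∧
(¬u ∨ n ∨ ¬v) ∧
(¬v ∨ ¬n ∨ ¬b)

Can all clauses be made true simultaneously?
No

No, the formula is not satisfiable.

No assignment of truth values to the variables can make all 43 clauses true simultaneously.

The formula is UNSAT (unsatisfiable).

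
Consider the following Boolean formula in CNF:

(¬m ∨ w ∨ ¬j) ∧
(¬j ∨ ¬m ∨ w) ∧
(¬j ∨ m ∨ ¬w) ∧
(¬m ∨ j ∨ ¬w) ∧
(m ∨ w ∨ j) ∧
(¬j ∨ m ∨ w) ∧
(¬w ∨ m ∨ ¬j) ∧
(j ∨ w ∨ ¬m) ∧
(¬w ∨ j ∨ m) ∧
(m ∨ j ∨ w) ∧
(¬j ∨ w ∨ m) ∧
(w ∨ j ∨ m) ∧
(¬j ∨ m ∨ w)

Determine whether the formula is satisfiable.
Yes

Yes, the formula is satisfiable.

One satisfying assignment is: w=True, m=True, j=True

Verification: With this assignment, all 13 clauses evaluate to true.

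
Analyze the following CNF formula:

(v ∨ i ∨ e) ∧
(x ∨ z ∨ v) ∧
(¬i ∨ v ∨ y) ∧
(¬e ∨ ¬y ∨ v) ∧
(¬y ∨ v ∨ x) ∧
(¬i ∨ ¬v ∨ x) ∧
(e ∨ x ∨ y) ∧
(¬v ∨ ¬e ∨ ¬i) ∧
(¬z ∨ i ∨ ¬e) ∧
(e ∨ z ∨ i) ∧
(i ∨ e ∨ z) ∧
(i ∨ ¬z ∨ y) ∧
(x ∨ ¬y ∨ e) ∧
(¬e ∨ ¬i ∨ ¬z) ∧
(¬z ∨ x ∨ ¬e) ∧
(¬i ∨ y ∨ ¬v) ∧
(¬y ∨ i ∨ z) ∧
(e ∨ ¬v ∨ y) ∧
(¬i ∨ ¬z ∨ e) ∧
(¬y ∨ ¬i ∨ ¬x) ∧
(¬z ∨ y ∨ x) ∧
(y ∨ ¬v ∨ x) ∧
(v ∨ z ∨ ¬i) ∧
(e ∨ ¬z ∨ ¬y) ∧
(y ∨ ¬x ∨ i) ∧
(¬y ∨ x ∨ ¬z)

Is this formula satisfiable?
No

No, the formula is not satisfiable.

No assignment of truth values to the variables can make all 26 clauses true simultaneously.

The formula is UNSAT (unsatisfiable).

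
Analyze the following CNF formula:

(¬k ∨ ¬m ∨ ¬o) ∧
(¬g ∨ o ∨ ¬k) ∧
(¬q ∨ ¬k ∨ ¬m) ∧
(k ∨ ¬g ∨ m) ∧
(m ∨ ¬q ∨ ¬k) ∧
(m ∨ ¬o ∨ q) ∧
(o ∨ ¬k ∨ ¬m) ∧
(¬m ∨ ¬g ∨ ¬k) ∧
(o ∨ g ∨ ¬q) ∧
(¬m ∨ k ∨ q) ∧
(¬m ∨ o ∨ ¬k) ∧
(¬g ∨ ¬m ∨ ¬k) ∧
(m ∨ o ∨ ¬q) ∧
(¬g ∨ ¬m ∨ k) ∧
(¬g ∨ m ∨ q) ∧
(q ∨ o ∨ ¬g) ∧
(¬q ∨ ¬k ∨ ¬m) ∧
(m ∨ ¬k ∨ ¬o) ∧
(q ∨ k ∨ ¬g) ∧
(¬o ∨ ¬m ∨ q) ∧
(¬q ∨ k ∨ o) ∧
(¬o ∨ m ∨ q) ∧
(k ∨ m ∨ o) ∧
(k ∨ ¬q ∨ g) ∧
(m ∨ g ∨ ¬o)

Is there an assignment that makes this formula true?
Yes

Yes, the formula is satisfiable.

One satisfying assignment is: m=False, o=False, k=True, g=False, q=False

Verification: With this assignment, all 25 clauses evaluate to true.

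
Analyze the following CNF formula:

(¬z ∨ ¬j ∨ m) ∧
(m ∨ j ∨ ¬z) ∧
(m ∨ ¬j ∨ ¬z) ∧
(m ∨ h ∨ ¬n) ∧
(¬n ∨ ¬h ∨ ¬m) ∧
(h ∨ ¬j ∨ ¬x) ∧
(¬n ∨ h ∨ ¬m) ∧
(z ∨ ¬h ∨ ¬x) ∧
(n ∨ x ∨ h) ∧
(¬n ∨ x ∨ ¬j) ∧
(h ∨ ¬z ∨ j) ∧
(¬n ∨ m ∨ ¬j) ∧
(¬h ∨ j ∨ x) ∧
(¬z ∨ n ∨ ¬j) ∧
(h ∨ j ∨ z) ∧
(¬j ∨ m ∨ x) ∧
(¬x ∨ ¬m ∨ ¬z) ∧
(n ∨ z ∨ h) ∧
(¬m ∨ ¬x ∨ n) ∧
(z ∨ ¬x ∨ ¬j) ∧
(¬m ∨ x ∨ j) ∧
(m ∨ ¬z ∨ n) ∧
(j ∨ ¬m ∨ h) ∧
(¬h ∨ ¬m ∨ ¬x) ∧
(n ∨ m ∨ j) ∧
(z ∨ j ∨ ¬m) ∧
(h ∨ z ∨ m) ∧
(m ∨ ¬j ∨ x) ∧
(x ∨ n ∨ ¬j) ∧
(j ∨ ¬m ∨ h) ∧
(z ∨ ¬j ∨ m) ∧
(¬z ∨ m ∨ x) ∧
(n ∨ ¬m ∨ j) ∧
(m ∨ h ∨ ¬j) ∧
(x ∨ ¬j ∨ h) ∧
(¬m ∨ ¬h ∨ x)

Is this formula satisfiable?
No

No, the formula is not satisfiable.

No assignment of truth values to the variables can make all 36 clauses true simultaneously.

The formula is UNSAT (unsatisfiable).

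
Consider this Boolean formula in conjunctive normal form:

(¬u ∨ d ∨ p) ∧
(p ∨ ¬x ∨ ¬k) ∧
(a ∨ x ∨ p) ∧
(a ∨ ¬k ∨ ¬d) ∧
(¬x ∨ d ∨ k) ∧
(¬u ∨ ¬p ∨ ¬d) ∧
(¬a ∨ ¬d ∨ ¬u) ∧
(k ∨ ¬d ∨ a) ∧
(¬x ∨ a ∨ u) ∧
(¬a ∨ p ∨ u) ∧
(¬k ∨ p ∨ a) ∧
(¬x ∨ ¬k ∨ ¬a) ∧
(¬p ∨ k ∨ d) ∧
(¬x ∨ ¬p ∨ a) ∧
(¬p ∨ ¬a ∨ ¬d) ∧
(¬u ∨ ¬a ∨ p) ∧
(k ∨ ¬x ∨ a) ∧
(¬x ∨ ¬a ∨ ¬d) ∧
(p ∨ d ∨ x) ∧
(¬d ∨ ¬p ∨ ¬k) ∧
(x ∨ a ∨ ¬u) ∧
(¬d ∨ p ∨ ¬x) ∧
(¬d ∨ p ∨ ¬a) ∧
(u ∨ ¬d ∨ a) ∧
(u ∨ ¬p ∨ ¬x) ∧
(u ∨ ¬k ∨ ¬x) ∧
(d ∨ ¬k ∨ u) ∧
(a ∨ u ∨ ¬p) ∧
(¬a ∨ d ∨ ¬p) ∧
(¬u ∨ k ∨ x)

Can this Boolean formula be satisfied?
No

No, the formula is not satisfiable.

No assignment of truth values to the variables can make all 30 clauses true simultaneously.

The formula is UNSAT (unsatisfiable).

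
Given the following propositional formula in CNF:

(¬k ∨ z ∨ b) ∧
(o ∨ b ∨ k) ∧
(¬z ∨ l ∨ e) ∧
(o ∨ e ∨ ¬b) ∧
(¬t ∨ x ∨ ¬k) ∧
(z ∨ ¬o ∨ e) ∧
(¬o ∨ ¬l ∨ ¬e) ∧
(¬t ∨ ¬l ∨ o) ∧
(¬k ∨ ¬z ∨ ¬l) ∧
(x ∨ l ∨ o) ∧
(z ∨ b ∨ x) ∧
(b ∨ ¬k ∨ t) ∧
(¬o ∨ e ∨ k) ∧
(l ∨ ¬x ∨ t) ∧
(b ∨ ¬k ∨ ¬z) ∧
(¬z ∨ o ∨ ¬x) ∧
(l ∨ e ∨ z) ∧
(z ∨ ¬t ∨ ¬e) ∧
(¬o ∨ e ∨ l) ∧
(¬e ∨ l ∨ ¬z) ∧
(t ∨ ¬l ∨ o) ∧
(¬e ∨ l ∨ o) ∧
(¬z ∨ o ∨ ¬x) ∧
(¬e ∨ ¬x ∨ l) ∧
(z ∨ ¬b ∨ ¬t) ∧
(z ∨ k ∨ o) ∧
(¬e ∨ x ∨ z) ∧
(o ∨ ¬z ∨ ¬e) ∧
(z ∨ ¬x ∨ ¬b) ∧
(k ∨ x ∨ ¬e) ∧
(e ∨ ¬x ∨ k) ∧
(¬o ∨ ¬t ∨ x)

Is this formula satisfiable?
No

No, the formula is not satisfiable.

No assignment of truth values to the variables can make all 32 clauses true simultaneously.

The formula is UNSAT (unsatisfiable).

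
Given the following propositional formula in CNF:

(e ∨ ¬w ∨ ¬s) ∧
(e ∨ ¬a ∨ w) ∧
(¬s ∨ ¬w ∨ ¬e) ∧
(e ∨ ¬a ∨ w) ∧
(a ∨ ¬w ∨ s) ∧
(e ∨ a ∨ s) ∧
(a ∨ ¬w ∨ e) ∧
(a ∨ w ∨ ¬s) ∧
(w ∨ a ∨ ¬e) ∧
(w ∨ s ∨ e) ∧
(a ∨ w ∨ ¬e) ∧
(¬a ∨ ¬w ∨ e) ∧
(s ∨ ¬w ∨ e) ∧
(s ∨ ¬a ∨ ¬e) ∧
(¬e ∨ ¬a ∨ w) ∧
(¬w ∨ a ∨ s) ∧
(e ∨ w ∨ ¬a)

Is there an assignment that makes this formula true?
No

No, the formula is not satisfiable.

No assignment of truth values to the variables can make all 17 clauses true simultaneously.

The formula is UNSAT (unsatisfiable).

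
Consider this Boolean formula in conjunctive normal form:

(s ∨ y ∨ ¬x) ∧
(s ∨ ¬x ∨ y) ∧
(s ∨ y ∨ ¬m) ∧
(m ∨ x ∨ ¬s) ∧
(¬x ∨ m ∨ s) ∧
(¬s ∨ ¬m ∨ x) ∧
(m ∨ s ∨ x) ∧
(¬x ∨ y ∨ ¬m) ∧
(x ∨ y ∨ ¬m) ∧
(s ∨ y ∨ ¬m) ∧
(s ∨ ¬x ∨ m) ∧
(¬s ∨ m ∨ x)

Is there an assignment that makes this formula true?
Yes

Yes, the formula is satisfiable.

One satisfying assignment is: x=True, s=True, y=False, m=False

Verification: With this assignment, all 12 clauses evaluate to true.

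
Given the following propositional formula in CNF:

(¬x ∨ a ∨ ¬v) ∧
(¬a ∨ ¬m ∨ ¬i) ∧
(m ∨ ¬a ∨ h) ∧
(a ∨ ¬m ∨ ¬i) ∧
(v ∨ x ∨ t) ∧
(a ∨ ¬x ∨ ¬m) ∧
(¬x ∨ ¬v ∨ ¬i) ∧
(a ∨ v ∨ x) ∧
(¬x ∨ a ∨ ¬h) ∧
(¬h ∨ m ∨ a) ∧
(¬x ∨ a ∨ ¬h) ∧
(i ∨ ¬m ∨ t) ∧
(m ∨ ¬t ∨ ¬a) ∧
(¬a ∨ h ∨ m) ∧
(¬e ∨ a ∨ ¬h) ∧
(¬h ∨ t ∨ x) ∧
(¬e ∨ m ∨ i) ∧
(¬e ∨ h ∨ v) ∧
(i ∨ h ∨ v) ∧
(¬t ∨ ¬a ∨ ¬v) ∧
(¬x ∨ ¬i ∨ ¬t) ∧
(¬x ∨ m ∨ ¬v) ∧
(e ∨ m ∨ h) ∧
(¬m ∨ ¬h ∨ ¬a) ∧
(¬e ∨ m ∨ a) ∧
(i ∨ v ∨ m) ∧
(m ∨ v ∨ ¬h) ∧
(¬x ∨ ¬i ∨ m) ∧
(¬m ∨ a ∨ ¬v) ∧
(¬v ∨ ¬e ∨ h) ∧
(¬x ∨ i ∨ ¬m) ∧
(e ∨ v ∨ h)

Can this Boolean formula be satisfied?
No

No, the formula is not satisfiable.

No assignment of truth values to the variables can make all 32 clauses true simultaneously.

The formula is UNSAT (unsatisfiable).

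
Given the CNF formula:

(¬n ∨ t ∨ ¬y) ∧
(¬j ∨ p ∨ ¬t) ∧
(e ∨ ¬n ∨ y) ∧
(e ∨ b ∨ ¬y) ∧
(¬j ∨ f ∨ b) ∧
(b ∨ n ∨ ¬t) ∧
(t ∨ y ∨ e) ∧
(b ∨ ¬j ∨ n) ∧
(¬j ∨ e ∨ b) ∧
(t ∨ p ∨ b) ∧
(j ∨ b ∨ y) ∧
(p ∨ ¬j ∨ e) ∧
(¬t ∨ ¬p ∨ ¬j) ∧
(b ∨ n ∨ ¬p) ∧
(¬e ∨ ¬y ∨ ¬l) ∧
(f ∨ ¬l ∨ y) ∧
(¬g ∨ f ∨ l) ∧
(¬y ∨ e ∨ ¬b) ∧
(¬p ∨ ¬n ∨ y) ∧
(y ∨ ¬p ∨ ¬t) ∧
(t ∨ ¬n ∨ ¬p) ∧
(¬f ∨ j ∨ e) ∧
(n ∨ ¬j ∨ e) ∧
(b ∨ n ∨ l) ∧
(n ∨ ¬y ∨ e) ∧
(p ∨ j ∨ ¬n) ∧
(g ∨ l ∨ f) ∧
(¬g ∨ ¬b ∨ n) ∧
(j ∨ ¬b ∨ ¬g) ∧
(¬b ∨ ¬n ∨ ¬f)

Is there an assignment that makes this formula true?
Yes

Yes, the formula is satisfiable.

One satisfying assignment is: n=True, b=False, j=False, l=False, g=True, e=True, y=True, f=True, t=True, p=True

Verification: With this assignment, all 30 clauses evaluate to true.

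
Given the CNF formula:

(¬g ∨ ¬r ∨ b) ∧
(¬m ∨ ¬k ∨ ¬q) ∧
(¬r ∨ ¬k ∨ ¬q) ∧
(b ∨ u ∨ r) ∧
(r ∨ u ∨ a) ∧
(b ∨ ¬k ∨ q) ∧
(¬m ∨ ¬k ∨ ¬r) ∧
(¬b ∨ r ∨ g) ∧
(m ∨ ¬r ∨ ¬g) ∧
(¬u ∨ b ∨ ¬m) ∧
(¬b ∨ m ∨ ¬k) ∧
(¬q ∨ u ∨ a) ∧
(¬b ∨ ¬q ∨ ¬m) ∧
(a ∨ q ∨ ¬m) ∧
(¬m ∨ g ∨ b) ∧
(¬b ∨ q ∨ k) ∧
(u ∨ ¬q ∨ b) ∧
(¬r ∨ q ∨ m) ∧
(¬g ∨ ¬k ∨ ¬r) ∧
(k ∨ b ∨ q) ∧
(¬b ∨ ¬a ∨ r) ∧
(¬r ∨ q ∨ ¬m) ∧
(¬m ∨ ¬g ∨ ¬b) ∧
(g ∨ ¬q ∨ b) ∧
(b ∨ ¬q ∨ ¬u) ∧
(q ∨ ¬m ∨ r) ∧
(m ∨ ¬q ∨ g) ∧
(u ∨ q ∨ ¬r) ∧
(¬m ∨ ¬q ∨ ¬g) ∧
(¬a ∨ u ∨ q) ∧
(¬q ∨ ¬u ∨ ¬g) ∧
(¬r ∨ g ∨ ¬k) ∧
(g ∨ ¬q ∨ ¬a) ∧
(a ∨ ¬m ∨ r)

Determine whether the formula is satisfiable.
No

No, the formula is not satisfiable.

No assignment of truth values to the variables can make all 34 clauses true simultaneously.

The formula is UNSAT (unsatisfiable).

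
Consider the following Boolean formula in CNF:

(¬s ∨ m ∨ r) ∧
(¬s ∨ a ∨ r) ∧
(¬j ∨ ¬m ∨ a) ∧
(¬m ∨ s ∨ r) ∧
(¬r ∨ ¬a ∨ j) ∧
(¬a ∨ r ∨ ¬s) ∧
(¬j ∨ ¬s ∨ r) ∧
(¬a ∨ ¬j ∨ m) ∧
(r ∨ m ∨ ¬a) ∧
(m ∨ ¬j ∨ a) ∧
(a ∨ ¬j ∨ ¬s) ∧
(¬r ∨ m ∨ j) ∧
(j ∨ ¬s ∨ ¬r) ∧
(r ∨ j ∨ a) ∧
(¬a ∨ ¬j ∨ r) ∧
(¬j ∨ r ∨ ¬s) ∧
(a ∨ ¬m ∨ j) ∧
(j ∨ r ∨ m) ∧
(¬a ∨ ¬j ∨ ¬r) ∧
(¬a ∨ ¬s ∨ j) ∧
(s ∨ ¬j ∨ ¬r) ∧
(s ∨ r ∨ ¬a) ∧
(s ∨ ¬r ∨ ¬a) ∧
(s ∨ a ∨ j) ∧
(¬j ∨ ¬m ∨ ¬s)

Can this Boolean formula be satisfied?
No

No, the formula is not satisfiable.

No assignment of truth values to the variables can make all 25 clauses true simultaneously.

The formula is UNSAT (unsatisfiable).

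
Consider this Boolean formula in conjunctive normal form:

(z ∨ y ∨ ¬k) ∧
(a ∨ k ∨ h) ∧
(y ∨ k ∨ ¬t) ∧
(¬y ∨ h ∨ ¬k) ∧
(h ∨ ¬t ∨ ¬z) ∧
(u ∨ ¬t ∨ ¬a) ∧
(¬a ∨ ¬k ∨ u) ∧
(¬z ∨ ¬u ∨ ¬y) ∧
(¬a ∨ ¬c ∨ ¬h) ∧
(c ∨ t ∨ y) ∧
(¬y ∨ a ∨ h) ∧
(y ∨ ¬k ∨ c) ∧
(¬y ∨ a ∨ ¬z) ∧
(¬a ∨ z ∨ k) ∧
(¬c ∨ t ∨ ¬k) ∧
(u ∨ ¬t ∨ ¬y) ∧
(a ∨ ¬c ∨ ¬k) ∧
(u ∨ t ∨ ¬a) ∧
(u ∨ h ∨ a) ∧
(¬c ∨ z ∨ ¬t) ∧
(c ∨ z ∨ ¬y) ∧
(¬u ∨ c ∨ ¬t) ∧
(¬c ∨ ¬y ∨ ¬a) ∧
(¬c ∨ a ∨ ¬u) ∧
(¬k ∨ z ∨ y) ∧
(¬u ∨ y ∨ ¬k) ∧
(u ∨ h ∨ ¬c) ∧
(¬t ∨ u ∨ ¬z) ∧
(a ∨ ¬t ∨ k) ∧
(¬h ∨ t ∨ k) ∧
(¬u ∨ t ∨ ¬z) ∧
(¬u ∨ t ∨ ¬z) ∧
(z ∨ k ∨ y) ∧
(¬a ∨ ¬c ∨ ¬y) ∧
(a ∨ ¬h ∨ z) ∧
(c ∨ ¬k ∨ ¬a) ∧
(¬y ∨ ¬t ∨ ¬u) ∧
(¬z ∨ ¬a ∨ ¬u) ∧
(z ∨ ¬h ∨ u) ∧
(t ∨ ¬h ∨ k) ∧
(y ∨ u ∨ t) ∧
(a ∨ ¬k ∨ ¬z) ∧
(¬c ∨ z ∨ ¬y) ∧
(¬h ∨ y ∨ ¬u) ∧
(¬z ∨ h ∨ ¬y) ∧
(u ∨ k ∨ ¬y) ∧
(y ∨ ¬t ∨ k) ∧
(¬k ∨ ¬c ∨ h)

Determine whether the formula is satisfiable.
No

No, the formula is not satisfiable.

No assignment of truth values to the variables can make all 48 clauses true simultaneously.

The formula is UNSAT (unsatisfiable).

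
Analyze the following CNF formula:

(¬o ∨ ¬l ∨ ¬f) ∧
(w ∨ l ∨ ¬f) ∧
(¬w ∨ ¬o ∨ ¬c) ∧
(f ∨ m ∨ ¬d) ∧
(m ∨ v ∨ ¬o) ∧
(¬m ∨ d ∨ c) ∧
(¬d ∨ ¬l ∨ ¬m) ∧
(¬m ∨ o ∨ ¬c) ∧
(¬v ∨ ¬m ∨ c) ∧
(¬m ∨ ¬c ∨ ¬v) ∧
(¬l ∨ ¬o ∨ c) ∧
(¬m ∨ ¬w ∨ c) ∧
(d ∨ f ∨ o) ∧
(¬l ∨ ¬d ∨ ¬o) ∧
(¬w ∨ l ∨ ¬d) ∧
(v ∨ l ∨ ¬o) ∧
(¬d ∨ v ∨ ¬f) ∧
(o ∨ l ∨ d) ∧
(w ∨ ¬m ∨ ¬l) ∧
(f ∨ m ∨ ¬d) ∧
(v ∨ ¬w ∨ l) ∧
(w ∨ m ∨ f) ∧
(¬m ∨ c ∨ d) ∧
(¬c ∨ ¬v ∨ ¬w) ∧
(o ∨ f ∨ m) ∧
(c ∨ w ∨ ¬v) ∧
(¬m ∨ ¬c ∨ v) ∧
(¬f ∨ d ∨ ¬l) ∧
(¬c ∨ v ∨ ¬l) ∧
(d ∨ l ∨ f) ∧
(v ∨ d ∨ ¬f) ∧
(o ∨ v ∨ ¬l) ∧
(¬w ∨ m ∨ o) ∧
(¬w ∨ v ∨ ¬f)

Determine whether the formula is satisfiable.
Yes

Yes, the formula is satisfiable.

One satisfying assignment is: m=False, c=False, w=True, v=True, o=True, f=True, l=False, d=False

Verification: With this assignment, all 34 clauses evaluate to true.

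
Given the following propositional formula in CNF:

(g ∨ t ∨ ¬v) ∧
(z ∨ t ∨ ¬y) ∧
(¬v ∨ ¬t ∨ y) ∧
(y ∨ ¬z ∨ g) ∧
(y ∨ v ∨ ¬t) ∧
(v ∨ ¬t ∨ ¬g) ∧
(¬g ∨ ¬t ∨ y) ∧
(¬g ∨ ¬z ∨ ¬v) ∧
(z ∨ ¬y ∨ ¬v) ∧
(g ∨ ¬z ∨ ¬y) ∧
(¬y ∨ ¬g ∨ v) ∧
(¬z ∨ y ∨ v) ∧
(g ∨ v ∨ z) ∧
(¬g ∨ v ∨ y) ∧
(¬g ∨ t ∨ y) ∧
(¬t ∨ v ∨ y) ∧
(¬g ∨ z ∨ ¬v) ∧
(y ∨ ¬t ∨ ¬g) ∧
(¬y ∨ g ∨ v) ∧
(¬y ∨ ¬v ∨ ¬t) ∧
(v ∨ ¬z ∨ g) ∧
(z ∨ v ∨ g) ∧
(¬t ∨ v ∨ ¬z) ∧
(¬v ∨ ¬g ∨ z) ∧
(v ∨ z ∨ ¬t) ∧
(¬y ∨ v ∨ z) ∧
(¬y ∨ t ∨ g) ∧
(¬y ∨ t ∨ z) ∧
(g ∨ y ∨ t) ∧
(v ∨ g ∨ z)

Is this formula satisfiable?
No

No, the formula is not satisfiable.

No assignment of truth values to the variables can make all 30 clauses true simultaneously.

The formula is UNSAT (unsatisfiable).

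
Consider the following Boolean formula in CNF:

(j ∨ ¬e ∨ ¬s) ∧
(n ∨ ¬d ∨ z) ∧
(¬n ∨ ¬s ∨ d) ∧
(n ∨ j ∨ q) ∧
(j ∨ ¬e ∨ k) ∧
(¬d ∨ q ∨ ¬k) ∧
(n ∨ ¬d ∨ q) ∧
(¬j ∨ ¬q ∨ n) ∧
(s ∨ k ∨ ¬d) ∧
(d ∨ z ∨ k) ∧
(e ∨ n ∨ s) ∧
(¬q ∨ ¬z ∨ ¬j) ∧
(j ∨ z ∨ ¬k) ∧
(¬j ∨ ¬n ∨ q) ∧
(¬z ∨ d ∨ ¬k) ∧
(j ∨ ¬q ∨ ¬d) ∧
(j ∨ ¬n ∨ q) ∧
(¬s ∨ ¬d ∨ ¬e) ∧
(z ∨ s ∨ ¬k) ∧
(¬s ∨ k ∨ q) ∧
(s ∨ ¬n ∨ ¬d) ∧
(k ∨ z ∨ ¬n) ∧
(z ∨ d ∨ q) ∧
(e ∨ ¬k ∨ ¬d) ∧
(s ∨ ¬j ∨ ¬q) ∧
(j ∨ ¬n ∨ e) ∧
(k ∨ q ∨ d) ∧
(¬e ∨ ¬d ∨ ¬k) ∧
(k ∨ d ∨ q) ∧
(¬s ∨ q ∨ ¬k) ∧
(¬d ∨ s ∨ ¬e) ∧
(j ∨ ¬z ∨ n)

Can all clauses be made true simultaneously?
No

No, the formula is not satisfiable.

No assignment of truth values to the variables can make all 32 clauses true simultaneously.

The formula is UNSAT (unsatisfiable).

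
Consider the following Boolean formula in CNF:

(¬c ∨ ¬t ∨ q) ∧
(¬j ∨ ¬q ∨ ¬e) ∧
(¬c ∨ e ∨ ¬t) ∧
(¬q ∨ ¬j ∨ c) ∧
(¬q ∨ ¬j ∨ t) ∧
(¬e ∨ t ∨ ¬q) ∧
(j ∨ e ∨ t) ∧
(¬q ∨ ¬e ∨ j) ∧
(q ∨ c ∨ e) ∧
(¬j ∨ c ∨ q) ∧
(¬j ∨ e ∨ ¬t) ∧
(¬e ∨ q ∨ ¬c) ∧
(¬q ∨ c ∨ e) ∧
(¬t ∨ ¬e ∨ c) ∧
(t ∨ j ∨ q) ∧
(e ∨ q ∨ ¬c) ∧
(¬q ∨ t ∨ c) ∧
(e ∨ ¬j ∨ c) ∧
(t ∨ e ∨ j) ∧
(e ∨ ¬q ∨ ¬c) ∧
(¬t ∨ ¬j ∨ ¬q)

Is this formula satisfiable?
No

No, the formula is not satisfiable.

No assignment of truth values to the variables can make all 21 clauses true simultaneously.

The formula is UNSAT (unsatisfiable).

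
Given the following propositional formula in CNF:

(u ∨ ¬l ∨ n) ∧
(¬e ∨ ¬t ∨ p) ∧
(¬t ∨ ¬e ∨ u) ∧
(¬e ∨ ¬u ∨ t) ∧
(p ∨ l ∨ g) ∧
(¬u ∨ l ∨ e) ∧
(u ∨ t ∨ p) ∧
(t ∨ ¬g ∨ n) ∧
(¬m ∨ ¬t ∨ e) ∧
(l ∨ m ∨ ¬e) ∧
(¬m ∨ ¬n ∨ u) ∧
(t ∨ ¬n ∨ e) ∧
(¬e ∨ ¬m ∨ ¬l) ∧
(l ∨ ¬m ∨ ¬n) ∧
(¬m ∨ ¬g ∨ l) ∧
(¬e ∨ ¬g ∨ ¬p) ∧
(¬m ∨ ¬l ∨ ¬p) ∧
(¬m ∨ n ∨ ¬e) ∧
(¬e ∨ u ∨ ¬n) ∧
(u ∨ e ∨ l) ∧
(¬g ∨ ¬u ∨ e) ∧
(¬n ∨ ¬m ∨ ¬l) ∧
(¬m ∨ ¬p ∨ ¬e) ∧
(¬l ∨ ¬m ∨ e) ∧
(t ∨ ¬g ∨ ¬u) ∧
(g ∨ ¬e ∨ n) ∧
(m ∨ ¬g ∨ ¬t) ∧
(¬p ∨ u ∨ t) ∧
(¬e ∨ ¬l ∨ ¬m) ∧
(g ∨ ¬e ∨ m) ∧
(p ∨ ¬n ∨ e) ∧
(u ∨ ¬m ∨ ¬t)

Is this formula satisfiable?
Yes

Yes, the formula is satisfiable.

One satisfying assignment is: e=False, n=False, m=False, p=False, l=True, g=False, t=False, u=True

Verification: With this assignment, all 32 clauses evaluate to true.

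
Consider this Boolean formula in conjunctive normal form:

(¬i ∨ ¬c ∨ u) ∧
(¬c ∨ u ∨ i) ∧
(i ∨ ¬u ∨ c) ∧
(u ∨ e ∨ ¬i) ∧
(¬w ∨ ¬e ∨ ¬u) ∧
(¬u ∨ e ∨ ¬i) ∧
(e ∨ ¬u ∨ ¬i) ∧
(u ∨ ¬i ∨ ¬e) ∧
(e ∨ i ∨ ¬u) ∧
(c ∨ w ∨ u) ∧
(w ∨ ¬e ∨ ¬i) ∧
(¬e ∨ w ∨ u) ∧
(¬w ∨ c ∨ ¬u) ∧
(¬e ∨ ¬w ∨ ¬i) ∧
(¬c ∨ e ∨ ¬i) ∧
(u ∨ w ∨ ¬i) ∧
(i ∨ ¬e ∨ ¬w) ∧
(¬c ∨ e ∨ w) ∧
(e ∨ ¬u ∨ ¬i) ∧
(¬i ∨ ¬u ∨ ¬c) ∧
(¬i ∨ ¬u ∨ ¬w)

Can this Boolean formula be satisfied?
Yes

Yes, the formula is satisfiable.

One satisfying assignment is: i=False, e=False, u=False, c=False, w=True

Verification: With this assignment, all 21 clauses evaluate to true.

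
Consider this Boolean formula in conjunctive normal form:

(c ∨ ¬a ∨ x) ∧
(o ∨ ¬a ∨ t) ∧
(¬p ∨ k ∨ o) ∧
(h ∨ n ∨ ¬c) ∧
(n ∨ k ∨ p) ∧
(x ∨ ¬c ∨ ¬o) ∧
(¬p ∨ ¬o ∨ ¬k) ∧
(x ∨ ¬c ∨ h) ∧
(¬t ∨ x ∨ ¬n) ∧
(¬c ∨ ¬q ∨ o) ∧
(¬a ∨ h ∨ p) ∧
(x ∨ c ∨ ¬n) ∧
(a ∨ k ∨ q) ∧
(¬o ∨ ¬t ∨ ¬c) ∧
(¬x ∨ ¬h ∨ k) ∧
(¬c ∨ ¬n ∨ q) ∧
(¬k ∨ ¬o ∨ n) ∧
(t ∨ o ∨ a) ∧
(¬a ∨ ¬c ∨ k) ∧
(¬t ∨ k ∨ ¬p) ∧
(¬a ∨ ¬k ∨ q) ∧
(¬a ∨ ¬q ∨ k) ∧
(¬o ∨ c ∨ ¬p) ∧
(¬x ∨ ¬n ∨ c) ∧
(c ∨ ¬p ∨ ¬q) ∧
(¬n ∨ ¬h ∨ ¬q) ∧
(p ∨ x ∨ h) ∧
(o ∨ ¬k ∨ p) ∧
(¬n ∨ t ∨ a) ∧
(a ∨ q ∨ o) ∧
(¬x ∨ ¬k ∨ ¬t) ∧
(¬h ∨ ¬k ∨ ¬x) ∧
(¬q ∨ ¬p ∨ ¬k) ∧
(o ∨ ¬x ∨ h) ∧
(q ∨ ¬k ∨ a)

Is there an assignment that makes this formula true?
No

No, the formula is not satisfiable.

No assignment of truth values to the variables can make all 35 clauses true simultaneously.

The formula is UNSAT (unsatisfiable).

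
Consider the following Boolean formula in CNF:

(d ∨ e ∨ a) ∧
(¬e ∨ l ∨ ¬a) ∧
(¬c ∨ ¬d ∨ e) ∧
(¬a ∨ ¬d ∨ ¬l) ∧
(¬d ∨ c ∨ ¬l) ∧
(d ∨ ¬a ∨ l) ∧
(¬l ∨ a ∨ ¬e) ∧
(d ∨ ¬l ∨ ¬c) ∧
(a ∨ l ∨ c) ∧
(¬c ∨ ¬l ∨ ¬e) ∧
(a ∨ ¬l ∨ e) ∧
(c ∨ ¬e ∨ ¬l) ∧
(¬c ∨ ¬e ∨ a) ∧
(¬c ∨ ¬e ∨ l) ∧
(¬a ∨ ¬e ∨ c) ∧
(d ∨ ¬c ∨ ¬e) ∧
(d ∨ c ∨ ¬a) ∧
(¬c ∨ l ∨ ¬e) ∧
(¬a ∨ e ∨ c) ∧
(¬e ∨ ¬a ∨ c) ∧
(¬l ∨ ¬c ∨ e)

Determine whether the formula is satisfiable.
No

No, the formula is not satisfiable.

No assignment of truth values to the variables can make all 21 clauses true simultaneously.

The formula is UNSAT (unsatisfiable).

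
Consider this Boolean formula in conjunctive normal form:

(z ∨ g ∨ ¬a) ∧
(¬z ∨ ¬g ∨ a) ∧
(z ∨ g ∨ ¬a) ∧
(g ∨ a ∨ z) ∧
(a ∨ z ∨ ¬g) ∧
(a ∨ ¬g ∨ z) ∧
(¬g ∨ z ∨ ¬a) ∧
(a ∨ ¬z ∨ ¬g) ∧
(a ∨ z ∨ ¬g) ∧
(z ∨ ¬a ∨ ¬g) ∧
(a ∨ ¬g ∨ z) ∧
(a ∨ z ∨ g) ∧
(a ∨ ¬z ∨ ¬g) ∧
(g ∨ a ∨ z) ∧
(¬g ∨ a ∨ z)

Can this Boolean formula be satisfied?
Yes

Yes, the formula is satisfiable.

One satisfying assignment is: g=False, z=True, a=False

Verification: With this assignment, all 15 clauses evaluate to true.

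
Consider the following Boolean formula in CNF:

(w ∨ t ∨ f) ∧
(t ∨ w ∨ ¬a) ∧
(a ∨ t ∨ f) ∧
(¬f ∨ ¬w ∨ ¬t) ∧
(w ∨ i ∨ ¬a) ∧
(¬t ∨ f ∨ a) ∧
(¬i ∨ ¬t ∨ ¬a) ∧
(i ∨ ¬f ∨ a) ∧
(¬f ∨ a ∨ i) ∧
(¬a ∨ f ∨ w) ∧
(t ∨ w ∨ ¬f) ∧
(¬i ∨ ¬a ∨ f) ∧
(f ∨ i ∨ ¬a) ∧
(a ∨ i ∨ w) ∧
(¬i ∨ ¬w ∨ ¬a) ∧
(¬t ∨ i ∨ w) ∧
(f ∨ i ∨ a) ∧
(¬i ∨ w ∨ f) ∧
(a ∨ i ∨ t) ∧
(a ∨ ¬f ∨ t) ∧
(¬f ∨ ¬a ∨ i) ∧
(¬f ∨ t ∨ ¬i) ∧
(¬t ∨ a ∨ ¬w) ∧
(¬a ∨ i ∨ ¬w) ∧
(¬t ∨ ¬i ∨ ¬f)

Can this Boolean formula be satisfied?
No

No, the formula is not satisfiable.

No assignment of truth values to the variables can make all 25 clauses true simultaneously.

The formula is UNSAT (unsatisfiable).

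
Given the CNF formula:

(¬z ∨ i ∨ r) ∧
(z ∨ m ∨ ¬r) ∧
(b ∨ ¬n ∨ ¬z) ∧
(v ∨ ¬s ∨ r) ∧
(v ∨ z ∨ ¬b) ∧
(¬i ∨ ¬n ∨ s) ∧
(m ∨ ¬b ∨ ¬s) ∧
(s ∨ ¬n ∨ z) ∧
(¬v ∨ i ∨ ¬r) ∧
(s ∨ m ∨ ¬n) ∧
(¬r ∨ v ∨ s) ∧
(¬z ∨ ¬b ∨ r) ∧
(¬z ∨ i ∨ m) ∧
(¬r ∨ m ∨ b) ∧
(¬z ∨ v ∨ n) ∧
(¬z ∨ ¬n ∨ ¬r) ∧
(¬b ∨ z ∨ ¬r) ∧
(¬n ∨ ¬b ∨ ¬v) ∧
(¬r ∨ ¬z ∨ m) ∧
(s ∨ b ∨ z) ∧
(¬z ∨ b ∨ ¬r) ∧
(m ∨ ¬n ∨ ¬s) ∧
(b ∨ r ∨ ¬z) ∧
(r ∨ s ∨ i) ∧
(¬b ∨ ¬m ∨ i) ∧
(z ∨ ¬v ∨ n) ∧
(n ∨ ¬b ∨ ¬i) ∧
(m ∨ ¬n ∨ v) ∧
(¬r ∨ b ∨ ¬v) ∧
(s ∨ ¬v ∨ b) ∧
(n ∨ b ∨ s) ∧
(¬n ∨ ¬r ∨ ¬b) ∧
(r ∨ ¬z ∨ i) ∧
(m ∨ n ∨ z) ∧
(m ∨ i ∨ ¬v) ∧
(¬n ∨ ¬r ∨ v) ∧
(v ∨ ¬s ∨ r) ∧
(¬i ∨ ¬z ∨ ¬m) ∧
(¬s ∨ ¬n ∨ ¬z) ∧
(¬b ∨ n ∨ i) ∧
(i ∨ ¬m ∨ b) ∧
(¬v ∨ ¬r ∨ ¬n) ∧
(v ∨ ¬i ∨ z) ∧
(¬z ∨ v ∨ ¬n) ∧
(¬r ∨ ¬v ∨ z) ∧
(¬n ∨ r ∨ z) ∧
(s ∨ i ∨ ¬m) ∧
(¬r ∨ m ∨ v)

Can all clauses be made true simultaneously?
No

No, the formula is not satisfiable.

No assignment of truth values to the variables can make all 48 clauses true simultaneously.

The formula is UNSAT (unsatisfiable).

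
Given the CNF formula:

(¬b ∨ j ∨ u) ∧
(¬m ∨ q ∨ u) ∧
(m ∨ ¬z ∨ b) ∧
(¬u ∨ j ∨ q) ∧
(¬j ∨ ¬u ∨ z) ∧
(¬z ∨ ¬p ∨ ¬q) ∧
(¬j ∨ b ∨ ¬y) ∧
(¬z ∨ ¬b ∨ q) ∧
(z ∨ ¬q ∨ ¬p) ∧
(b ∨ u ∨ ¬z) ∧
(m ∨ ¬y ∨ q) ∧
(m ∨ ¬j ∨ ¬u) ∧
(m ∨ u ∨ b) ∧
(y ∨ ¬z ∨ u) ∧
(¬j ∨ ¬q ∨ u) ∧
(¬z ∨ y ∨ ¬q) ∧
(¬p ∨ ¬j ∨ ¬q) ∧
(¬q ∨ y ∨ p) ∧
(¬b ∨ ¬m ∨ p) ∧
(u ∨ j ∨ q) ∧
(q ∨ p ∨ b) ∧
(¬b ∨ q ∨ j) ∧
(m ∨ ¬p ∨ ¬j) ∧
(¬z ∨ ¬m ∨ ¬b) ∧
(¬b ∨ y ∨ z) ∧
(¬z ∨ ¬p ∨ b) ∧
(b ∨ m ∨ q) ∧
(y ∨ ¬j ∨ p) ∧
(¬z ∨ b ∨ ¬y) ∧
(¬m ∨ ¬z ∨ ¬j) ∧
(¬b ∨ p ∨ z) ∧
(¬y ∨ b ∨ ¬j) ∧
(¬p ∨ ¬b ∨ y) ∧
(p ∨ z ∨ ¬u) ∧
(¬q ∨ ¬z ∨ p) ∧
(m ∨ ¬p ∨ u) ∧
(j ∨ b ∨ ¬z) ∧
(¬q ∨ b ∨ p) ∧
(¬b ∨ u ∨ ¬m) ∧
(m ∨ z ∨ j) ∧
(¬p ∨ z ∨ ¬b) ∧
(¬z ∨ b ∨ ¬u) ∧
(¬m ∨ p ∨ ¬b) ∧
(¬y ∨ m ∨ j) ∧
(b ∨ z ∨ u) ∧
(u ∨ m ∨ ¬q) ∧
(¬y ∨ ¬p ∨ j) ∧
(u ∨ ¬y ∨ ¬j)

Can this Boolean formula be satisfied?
No

No, the formula is not satisfiable.

No assignment of truth values to the variables can make all 48 clauses true simultaneously.

The formula is UNSAT (unsatisfiable).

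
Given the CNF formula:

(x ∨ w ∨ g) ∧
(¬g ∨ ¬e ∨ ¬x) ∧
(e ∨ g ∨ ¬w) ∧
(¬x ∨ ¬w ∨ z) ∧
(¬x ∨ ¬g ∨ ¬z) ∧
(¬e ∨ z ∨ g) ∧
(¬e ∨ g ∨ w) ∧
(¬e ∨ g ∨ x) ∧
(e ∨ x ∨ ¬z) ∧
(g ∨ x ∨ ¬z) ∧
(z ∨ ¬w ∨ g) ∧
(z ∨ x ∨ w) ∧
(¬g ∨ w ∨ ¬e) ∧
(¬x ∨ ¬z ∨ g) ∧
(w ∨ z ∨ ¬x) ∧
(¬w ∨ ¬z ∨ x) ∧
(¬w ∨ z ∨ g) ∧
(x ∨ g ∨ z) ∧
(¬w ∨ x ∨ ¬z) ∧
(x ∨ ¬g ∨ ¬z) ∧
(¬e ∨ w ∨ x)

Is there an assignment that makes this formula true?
Yes

Yes, the formula is satisfiable.

One satisfying assignment is: z=False, e=False, g=True, x=False, w=True

Verification: With this assignment, all 21 clauses evaluate to true.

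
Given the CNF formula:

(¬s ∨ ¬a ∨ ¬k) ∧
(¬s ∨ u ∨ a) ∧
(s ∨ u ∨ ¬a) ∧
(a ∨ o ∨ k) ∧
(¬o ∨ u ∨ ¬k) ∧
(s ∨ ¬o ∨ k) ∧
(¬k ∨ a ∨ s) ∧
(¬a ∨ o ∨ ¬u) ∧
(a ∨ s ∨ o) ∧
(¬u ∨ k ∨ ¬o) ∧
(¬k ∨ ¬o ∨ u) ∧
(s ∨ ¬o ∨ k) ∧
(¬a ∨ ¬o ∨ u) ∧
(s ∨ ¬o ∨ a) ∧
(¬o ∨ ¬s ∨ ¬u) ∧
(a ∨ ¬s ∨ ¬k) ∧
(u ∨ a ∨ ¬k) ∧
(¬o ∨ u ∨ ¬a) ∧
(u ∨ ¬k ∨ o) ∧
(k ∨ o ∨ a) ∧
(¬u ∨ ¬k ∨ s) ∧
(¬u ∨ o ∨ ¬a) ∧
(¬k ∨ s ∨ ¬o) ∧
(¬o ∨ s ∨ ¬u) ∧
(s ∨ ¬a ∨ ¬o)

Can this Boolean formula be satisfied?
Yes

Yes, the formula is satisfiable.

One satisfying assignment is: u=False, o=False, a=True, k=False, s=True

Verification: With this assignment, all 25 clauses evaluate to true.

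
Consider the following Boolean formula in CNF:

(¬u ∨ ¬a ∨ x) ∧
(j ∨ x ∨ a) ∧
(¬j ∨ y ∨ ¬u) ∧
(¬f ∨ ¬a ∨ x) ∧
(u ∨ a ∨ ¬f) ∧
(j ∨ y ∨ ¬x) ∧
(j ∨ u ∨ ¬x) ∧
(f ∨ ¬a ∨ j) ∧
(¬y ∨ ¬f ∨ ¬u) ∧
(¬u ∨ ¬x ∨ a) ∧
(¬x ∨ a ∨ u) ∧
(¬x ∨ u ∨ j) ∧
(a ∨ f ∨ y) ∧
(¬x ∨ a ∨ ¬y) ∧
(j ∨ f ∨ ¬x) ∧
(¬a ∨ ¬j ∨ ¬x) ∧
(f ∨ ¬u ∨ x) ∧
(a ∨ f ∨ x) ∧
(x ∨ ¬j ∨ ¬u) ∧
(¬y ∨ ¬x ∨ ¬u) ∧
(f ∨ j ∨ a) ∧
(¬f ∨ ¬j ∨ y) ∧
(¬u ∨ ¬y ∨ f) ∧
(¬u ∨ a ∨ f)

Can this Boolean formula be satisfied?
Yes

Yes, the formula is satisfiable.

One satisfying assignment is: j=True, x=False, y=False, a=True, f=False, u=False

Verification: With this assignment, all 24 clauses evaluate to true.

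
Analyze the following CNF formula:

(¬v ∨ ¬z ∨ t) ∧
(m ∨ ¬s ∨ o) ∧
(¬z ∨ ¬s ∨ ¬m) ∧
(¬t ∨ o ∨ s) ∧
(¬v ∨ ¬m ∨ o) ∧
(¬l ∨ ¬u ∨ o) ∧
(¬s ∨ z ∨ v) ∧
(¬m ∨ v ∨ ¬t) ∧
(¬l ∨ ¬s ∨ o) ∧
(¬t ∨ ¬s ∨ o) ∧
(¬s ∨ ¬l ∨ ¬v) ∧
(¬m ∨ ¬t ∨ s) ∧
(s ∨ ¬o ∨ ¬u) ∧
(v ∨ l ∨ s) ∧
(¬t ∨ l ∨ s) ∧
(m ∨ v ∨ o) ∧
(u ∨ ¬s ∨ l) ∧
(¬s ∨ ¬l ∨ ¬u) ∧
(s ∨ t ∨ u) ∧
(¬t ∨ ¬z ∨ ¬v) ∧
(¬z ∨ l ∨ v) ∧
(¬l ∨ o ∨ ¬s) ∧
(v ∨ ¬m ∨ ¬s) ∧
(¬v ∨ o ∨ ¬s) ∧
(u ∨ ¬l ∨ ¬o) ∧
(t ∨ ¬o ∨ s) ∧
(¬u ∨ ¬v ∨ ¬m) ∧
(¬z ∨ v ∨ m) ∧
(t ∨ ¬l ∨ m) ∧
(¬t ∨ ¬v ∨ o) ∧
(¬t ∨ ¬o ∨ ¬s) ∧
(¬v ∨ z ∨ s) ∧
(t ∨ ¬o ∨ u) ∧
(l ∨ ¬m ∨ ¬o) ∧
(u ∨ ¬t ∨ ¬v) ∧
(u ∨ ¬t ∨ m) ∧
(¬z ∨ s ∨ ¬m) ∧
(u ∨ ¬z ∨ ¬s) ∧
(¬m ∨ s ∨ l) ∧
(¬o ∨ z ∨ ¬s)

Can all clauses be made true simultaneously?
No

No, the formula is not satisfiable.

No assignment of truth values to the variables can make all 40 clauses true simultaneously.

The formula is UNSAT (unsatisfiable).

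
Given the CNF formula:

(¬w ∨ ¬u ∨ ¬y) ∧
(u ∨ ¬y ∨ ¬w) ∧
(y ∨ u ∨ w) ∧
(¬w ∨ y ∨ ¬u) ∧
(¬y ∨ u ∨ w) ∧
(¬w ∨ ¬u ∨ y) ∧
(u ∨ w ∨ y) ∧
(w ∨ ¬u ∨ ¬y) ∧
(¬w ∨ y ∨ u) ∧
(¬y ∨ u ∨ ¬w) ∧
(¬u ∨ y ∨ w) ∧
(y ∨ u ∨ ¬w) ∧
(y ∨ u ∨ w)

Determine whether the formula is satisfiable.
No

No, the formula is not satisfiable.

No assignment of truth values to the variables can make all 13 clauses true simultaneously.

The formula is UNSAT (unsatisfiable).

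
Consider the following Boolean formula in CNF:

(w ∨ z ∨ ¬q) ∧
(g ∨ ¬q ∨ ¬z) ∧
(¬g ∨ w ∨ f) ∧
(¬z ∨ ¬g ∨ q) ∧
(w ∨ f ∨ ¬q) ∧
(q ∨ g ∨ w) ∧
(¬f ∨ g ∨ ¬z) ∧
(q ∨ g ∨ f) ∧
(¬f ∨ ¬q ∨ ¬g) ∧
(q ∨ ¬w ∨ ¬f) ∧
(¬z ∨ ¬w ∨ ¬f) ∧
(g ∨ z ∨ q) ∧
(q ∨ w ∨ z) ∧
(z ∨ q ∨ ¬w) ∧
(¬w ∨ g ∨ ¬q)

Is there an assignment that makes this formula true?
Yes

Yes, the formula is satisfiable.

One satisfying assignment is: f=False, g=True, z=False, w=True, q=True

Verification: With this assignment, all 15 clauses evaluate to true.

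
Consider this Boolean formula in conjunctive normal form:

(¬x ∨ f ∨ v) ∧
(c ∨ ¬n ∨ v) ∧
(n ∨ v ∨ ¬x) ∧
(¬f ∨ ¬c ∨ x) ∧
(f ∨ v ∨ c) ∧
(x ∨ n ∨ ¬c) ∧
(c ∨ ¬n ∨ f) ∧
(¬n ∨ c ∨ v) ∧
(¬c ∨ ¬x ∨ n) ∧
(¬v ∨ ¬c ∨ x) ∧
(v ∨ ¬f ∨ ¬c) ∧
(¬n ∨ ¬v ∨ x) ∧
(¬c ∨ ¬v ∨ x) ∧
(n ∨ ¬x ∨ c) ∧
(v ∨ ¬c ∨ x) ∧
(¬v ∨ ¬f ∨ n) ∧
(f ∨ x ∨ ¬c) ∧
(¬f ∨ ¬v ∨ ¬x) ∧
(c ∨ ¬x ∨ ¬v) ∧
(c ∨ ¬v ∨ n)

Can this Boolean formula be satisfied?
Yes

Yes, the formula is satisfiable.

One satisfying assignment is: c=False, f=True, n=False, v=False, x=False

Verification: With this assignment, all 20 clauses evaluate to true.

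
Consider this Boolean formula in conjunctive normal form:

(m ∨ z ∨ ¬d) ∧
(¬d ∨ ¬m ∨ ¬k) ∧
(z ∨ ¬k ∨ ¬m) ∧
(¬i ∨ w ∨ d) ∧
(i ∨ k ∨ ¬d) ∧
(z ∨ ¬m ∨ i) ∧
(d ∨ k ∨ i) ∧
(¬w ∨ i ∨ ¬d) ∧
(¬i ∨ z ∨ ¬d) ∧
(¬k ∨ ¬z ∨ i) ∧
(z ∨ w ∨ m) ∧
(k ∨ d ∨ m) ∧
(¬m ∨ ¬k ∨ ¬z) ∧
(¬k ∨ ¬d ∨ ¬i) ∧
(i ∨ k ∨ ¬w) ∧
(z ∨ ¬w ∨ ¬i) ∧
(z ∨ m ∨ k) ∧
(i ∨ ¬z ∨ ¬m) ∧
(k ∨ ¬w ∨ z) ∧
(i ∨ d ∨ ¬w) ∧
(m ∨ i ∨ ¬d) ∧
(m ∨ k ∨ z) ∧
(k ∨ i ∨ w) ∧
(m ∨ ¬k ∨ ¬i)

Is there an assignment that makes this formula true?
Yes

Yes, the formula is satisfiable.

One satisfying assignment is: i=True, z=True, d=False, m=True, w=True, k=False

Verification: With this assignment, all 24 clauses evaluate to true.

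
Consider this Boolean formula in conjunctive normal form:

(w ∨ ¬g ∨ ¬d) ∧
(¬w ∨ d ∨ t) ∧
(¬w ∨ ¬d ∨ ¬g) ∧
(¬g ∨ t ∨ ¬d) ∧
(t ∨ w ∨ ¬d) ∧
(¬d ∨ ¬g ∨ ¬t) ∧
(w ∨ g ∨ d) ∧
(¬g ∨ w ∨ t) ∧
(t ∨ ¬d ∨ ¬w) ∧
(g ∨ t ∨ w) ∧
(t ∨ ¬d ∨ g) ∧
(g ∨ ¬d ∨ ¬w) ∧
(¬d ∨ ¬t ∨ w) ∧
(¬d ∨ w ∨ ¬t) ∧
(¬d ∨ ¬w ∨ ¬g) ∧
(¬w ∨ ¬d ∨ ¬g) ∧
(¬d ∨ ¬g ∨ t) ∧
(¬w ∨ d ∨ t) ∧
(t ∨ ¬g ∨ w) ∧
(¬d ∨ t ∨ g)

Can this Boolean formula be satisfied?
Yes

Yes, the formula is satisfiable.

One satisfying assignment is: w=False, d=False, t=True, g=True

Verification: With this assignment, all 20 clauses evaluate to true.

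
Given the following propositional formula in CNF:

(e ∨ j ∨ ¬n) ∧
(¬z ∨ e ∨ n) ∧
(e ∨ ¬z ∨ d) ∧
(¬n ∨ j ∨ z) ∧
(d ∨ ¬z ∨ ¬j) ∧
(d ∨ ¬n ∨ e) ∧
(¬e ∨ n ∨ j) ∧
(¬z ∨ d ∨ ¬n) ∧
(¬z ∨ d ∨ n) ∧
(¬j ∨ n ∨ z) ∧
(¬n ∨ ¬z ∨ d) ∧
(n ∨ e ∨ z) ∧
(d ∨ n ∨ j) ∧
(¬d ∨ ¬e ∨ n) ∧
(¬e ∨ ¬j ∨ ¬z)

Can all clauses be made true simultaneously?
Yes

Yes, the formula is satisfiable.

One satisfying assignment is: z=False, e=True, j=True, n=True, d=True

Verification: With this assignment, all 15 clauses evaluate to true.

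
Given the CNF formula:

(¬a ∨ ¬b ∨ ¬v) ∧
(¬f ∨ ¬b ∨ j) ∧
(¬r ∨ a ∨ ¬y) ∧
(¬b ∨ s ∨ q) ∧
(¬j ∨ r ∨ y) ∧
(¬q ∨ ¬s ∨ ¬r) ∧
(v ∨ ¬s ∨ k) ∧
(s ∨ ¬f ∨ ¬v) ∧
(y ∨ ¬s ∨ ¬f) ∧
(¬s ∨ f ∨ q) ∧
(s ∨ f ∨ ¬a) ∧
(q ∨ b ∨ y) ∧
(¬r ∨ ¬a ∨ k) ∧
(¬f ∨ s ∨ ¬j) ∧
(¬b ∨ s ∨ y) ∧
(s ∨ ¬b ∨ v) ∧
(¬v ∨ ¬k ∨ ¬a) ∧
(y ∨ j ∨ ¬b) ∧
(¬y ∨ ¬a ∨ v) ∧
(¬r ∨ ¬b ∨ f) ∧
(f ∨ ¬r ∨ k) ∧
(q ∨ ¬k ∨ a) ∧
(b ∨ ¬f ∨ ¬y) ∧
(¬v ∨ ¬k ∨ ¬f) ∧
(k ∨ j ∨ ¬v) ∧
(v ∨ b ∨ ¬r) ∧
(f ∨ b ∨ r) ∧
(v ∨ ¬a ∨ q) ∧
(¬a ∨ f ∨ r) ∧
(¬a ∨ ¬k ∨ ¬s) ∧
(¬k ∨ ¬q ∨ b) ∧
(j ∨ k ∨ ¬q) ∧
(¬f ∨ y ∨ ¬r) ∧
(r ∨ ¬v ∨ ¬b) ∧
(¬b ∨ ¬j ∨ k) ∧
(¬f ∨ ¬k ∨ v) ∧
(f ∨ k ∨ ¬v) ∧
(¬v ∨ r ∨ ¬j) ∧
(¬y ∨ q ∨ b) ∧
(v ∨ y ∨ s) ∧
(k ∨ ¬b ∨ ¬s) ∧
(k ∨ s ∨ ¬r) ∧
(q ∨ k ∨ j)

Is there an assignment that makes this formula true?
Yes

Yes, the formula is satisfiable.

One satisfying assignment is: q=True, b=True, r=False, y=True, s=True, a=False, j=True, v=False, f=False, k=True

Verification: With this assignment, all 43 clauses evaluate to true.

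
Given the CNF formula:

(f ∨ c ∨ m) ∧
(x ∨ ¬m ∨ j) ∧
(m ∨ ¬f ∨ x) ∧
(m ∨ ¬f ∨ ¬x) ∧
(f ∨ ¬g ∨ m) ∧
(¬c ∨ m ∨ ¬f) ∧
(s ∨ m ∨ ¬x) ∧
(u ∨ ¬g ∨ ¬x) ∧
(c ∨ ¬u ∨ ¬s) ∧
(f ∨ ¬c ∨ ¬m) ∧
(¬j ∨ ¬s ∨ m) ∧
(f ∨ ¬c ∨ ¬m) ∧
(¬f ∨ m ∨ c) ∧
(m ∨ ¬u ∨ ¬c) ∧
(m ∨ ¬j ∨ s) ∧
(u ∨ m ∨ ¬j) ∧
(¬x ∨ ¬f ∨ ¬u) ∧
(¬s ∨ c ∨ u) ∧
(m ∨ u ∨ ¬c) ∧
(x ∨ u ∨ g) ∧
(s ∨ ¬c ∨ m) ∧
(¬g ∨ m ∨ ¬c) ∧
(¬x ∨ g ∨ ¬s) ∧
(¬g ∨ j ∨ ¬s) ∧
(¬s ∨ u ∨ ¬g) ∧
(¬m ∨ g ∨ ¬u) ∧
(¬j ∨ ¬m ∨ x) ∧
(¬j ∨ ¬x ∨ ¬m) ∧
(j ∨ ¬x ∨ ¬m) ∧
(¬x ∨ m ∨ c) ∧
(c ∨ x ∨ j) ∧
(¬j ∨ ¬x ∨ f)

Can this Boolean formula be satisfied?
No

No, the formula is not satisfiable.

No assignment of truth values to the variables can make all 32 clauses true simultaneously.

The formula is UNSAT (unsatisfiable).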